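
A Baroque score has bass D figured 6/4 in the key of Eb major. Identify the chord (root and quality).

The figures 6/4 indicate a triad in second inversion.
In second inversion the root lies a fourth above the bass: a fourth above D in Eb major is G.
The chord tones are D, G, Bb, giving G minor.

G minor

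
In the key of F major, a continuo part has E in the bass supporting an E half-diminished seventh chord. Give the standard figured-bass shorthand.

E is the root of E half-diminished seventh, so the chord is in root position.
A seventh chord in root position is figured 7/5/3, conventionally abbreviated 7.

7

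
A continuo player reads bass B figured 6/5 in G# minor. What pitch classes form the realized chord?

The written figures 6/5 are shorthand for 6/5/3: the 3 is implied.
A third above B in this key is D#.
A fifth above B in this key is F#.
A sixth above B in this key is G#.
Together with the bass B, this spells G# minor seventh in first inversion.

B, D#, F#, G#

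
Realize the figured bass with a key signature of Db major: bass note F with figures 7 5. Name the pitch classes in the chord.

F, Ab, C, Eb

The written figures 7 5 are shorthand for 7/5/3: the 3 is implied.
A third above F in this key is Ab.
A fifth above F in this key is C.
A seventh above F in this key is Eb.
Together with the bass F, this spells F minor seventh in root position.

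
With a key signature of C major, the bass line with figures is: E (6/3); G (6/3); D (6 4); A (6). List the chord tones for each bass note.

E (6/3): E, G, C.
G (6/3): G, B, E.
D (6/4): D, G, B.
A (6/3): A, C, F.

E, G, C | G, B, E | D, G, B | A, C, F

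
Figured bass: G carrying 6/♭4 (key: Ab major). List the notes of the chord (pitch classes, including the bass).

A fourth above G in this key is C, lowered to Cb by the flat.
A sixth above G in this key is Eb.
Together with the bass G, this spells Cb augmented in second inversion.

G, Cb, Eb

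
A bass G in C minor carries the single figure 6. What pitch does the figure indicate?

Counting 5 letter steps above G lands on E; in C minor, that letter is Eb.

Eb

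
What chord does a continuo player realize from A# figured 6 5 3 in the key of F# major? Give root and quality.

F# major seventh

The figures 6 5 3 indicate a seventh chord in first inversion.
In first inversion the root lies a sixth above the bass: a sixth above A# in F# major is F#.
The chord tones are A#, C#, E#, F#, giving F# major seventh.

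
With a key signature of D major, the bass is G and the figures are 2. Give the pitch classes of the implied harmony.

G, A, C#, E

The written figures 2 are shorthand for 6/4/2: the 6/4 are implied.
A second above G in this key is A.
A fourth above G in this key is C#.
A sixth above G in this key is E.
Together with the bass G, this spells A dominant seventh in third inversion.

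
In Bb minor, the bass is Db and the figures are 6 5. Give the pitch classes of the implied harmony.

Db, F, Ab, Bb

The written figures 6 5 are shorthand for 6/5/3: the 3 is implied.
A third above Db in this key is F.
A fifth above Db in this key is Ab.
A sixth above Db in this key is Bb.
Together with the bass Db, this spells Bb minor seventh in first inversion.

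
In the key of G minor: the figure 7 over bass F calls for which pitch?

Eb

Counting 6 letter steps above F lands on E; in G minor, that letter is Eb.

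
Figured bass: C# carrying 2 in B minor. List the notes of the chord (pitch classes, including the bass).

C#, D, F#, A

The written figures 2 are shorthand for 6/4/2: the 6/4 are implied.
A second above C# in this key is D.
A fourth above C# in this key is F#.
A sixth above C# in this key is A.
Together with the bass C#, this spells D major seventh in third inversion.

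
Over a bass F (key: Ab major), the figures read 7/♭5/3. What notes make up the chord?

A third above F in this key is Ab.
A fifth above F in this key is C, lowered to Cb by the flat.
A seventh above F in this key is Eb.
Together with the bass F, this spells F half-diminished seventh in root position.

F, Ab, Cb, Eb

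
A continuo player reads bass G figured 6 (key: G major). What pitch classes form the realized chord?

G, B, E

The written figures 6 are shorthand for 6/3: the 3 is implied.
A third above G in this key is B.
A sixth above G in this key is E.
Together with the bass G, this spells E minor in first inversion.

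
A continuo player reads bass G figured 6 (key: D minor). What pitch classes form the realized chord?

G, Bb, E

The written figures 6 are shorthand for 6/3: the 3 is implied.
A third above G in this key is Bb.
A sixth above G in this key is E.
Together with the bass G, this spells E diminished in first inversion.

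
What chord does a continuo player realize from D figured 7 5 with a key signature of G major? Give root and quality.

D dominant seventh

The figures 7 5 indicate a seventh chord in root position.
In root position the bass is the root, so the root is D.
The chord tones are D, F#, A, C, giving D dominant seventh.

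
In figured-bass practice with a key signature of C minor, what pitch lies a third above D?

Counting 2 letter steps above D lands on F; in C minor, that letter is F.

F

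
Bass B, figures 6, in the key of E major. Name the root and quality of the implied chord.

G# minor

The figures 6 indicate a triad in first inversion.
In first inversion the root lies a sixth above the bass: a sixth above B in E major is G#.
The chord tones are B, D#, G#, giving G# minor.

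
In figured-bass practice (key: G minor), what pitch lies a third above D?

F

Counting 2 letter steps above D lands on F; in G minor, that letter is F.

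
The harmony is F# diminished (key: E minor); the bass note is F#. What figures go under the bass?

F# is the root of F# diminished, so the chord is in root position.
A triad in root position is figured 5/3, conventionally abbreviated (no figures — root-position triad).

no figures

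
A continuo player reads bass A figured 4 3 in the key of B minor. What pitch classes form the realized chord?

The written figures 4 3 are shorthand for 6/4/3: the 6 is implied.
A third above A in this key is C#.
A fourth above A in this key is D.
A sixth above A in this key is F#.
Together with the bass A, this spells D major seventh in second inversion.

A, C#, D, F#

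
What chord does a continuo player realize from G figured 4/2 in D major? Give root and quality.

The figures 4/2 indicate a seventh chord in third inversion.
In third inversion the root lies a second above the bass: a second above G in D major is A.
The chord tones are G, A, C#, E, giving A dominant seventh.

A dominant seventh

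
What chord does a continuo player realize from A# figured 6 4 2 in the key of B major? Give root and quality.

B major seventh

The figures 6 4 2 indicate a seventh chord in third inversion.
In third inversion the root lies a second above the bass: a second above A# in B major is B.
The chord tones are A#, B, D#, F#, giving B major seventh.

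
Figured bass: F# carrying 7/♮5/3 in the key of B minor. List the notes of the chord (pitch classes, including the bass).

F#, A, C, E

A third above F# in this key is A.
A fifth above F# in this key is C#, made natural (C) by the ♮ figure.
A seventh above F# in this key is E.
Together with the bass F#, this spells F# half-diminished seventh in root position.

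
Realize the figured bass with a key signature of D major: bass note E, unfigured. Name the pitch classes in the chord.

E, G, B

An unfigured bass implies 5/3.
A third above E in this key is G.
A fifth above E in this key is B.
Together with the bass E, this spells E minor in root position.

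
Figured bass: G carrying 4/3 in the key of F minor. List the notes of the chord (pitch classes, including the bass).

G, Bb, C, Eb

The written figures 4/3 are shorthand for 6/4/3: the 6 is implied.
A third above G in this key is Bb.
A fourth above G in this key is C.
A sixth above G in this key is Eb.
Together with the bass G, this spells C minor seventh in second inversion.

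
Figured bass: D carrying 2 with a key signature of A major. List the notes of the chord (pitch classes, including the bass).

The written figures 2 are shorthand for 6/4/2: the 6/4 are implied.
A second above D in this key is E.
A fourth above D in this key is G#.
A sixth above D in this key is B.
Together with the bass D, this spells E dominant seventh in third inversion.

D, E, G#, B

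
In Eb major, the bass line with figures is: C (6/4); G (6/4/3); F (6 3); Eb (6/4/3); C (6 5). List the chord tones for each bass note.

C, F, Ab | G, Bb, C, Eb | F, Ab, D | Eb, G, Ab, C | C, Eb, G, Ab

C (6/4): C, F, Ab.
G (6/4/3): G, Bb, C, Eb.
F (6/3): F, Ab, D.
Eb (6/4/3): Eb, G, Ab, C.
C (6/5/3): C, Eb, G, Ab.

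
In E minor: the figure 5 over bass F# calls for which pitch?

C

Counting 4 letter steps above F# lands on C; in E minor, that letter is C.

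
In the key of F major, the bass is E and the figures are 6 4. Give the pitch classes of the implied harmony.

A fourth above E in this key is A.
A sixth above E in this key is C.
Together with the bass E, this spells A minor in second inversion.

E, A, C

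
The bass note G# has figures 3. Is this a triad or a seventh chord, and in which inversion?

3 is shorthand for 5/3.
Intervals of 5/3 above the bass form a triad; the bass is the root, so this is root position.

triad, root position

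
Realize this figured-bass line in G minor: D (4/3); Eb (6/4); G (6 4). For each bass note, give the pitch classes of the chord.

D (6/4/3): D, F, G, Bb.
Eb (6/4): Eb, A, C.
G (6/4): G, C, Eb.

D, F, G, Bb | Eb, A, C | G, C, Eb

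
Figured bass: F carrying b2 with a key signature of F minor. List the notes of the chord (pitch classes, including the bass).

F, Gb, Bb, Db

The written figures b2 are shorthand for 6/4/2: the 6/4 are implied.
A second above F in this key is G, lowered to Gb by the flat.
A fourth above F in this key is Bb.
A sixth above F in this key is Db.
Together with the bass F, this spells Gb major seventh in third inversion.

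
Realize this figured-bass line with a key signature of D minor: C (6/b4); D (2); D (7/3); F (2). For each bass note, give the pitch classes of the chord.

C (6/b4): C, Fb, A.
D (6/4/2): D, E, G, Bb.
D (7/5/3): D, F, A, C.
F (6/4/2): F, G, Bb, D.

C, Fb, A | D, E, G, Bb | D, F, A, C | F, G, Bb, D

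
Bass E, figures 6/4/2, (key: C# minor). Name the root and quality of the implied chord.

The figures 6/4/2 indicate a seventh chord in third inversion.
In third inversion the root lies a second above the bass: a second above E in C# minor is F#.
The chord tones are E, F#, A, C#, giving F# minor seventh.

F# minor seventh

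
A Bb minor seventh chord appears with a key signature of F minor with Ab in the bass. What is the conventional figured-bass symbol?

4/2

Ab is the seventh of Bb minor seventh, so the chord is in third inversion.
A seventh chord in third inversion is figured 6/4/2, conventionally abbreviated 4/2.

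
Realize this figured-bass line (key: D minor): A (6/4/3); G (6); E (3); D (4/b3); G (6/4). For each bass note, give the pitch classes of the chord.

A, C, D, F | G, Bb, E | E, G, Bb | D, Fb, G, Bb | G, C, E

A (6/4/3): A, C, D, F.
G (6/3): G, Bb, E.
E (5/3): E, G, Bb.
D (6/4/b3): D, Fb, G, Bb.
G (6/4): G, C, E.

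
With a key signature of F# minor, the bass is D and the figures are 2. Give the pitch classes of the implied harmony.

The written figures 2 are shorthand for 6/4/2: the 6/4 are implied.
A second above D in this key is E.
A fourth above D in this key is G#.
A sixth above D in this key is B.
Together with the bass D, this spells E dominant seventh in third inversion.

D, E, G#, B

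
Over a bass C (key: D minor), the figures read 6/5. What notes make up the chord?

C, E, G, A

The written figures 6/5 are shorthand for 6/5/3: the 3 is implied.
A third above C in this key is E.
A fifth above C in this key is G.
A sixth above C in this key is A.
Together with the bass C, this spells A minor seventh in first inversion.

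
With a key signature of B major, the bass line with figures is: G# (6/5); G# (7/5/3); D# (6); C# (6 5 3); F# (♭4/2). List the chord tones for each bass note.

G# (6/5/3): G#, B, D#, E.
G# (7/5/3): G#, B, D#, F#.
D# (6/3): D#, F#, B.
C# (6/5/3): C#, E, G#, A#.
F# (6/b4/2): F#, G#, Bb, D#.

G#, B, D#, E | G#, B, D#, F# | D#, F#, B | C#, E, G#, A# | F#, G#, Bb, D#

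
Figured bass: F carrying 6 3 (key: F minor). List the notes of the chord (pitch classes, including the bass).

A third above F in this key is Ab.
A sixth above F in this key is Db.
Together with the bass F, this spells Db major in first inversion.

F, Ab, Db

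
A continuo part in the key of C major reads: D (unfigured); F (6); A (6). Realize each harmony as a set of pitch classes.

D, F, A | F, A, D | A, C, F

D (5/3): D, F, A.
F (6/3): F, A, D.
A (6/3): A, C, F.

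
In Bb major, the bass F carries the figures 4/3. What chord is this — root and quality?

Bb major seventh

The figures 4/3 indicate a seventh chord in second inversion.
In second inversion the root lies a fourth above the bass: a fourth above F in Bb major is Bb.
The chord tones are F, A, Bb, D, giving Bb major seventh.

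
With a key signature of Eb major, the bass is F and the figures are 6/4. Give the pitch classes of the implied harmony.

F, Bb, D

A fourth above F in this key is Bb.
A sixth above F in this key is D.
Together with the bass F, this spells Bb major in second inversion.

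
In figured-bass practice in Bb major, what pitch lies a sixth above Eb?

C

Counting 5 letter steps above Eb lands on C; in Bb major, that letter is C.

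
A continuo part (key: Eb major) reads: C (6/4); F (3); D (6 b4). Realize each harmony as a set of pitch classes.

C (6/4): C, F, Ab.
F (5/3): F, Ab, C.
D (6/b4): D, Gb, Bb.

C, F, Ab | F, Ab, C | D, Gb, Bb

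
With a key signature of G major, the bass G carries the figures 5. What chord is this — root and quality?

G major

The figures 5 indicate a triad in root position.
In root position the bass is the root, so the root is G.
The chord tones are G, B, D, giving G major.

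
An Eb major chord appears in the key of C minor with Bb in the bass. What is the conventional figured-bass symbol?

6/4

Bb is the fifth of Eb major, so the chord is in second inversion.
A triad in second inversion is figured 6/4, conventionally abbreviated 6/4.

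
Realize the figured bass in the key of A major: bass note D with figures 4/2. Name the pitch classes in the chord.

The written figures 4/2 are shorthand for 6/4/2: the 6 is implied.
A second above D in this key is E.
A fourth above D in this key is G#.
A sixth above D in this key is B.
Together with the bass D, this spells E dominant seventh in third inversion.

D, E, G#, B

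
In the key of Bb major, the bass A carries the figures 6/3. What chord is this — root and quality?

F major

The figures 6/3 indicate a triad in first inversion.
In first inversion the root lies a sixth above the bass: a sixth above A in Bb major is F.
The chord tones are A, C, F, giving F major.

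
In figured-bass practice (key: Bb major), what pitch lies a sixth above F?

D

Counting 5 letter steps above F lands on D; in Bb major, that letter is D.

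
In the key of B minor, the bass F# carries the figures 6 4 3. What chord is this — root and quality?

B minor seventh

The figures 6 4 3 indicate a seventh chord in second inversion.
In second inversion the root lies a fourth above the bass: a fourth above F# in B minor is B.
The chord tones are F#, A, B, D, giving B minor seventh.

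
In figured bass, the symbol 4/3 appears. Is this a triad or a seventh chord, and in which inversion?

seventh chord, second inversion

4/3 is shorthand for 6/4/3.
Intervals of 6/4/3 above the bass form a seventh chord; the bass is the fifth, so this is second inversion.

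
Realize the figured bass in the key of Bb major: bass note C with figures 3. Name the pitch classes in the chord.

C, Eb, G

The written figures 3 are shorthand for 5/3: the 5 is implied.
A third above C in this key is Eb.
A fifth above C in this key is G.
Together with the bass C, this spells C minor in root position.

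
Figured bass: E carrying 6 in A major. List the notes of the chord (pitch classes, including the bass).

E, G#, C#

The written figures 6 are shorthand for 6/3: the 3 is implied.
A third above E in this key is G#.
A sixth above E in this key is C#.
Together with the bass E, this spells C# minor in first inversion.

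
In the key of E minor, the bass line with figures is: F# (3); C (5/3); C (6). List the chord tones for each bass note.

F# (5/3): F#, A, C.
C (5/3): C, E, G.
C (6/3): C, E, A.

F#, A, C | C, E, G | C, E, A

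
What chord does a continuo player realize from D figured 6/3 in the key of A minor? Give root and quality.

B diminished

The figures 6/3 indicate a triad in first inversion.
In first inversion the root lies a sixth above the bass: a sixth above D in A minor is B.
The chord tones are D, F, B, giving B diminished.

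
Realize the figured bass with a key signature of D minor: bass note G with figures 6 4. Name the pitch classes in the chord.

A fourth above G in this key is C.
A sixth above G in this key is E.
Together with the bass G, this spells C major in second inversion.

G, C, E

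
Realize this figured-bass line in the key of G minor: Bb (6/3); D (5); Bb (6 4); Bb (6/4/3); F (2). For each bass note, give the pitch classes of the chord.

Bb, D, G | D, F, A | Bb, Eb, G | Bb, D, Eb, G | F, G, Bb, D

Bb (6/3): Bb, D, G.
D (5/3): D, F, A.
Bb (6/4): Bb, Eb, G.
Bb (6/4/3): Bb, D, Eb, G.
F (6/4/2): F, G, Bb, D.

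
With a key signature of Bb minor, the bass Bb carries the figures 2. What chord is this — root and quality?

The figures 2 indicate a seventh chord in third inversion.
In third inversion the root lies a second above the bass: a second above Bb in Bb minor is C.
The chord tones are Bb, C, Eb, Gb, giving C half-diminished seventh.

C half-diminished seventh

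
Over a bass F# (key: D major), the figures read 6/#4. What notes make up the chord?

A fourth above F# in this key is B, raised to B# by the sharp.
A sixth above F# in this key is D.

F#, B#, D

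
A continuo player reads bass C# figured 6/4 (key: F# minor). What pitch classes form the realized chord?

C#, F#, A

A fourth above C# in this key is F#.
A sixth above C# in this key is A.
Together with the bass C#, this spells F# minor in second inversion.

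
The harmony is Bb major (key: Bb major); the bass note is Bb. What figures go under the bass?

Bb is the root of Bb major, so the chord is in root position.
A triad in root position is figured 5/3, conventionally abbreviated (no figures — root-position triad).

no figures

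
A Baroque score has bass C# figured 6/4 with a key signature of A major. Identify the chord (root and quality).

The figures 6/4 indicate a triad in second inversion.
In second inversion the root lies a fourth above the bass: a fourth above C# in A major is F#.
The chord tones are C#, F#, A, giving F# minor.

F# minor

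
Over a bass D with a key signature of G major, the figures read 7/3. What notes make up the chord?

The written figures 7/3 are shorthand for 7/5/3: the 5 is implied.
A third above D in this key is F#.
A fifth above D in this key is A.
A seventh above D in this key is C.
Together with the bass D, this spells D dominant seventh in root position.

D, F#, A, C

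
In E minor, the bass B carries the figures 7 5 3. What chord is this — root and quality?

B minor seventh

The figures 7 5 3 indicate a seventh chord in root position.
In root position the bass is the root, so the root is B.
The chord tones are B, D, F#, A, giving B minor seventh.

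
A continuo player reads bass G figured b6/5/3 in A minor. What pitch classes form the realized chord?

A third above G in this key is B.
A fifth above G in this key is D.
A sixth above G in this key is E, lowered to Eb by the flat.
Together with the bass G, this spells Eb augmented major seventh in first inversion.

G, B, D, Eb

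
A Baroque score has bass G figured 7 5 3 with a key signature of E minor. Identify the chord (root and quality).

G major seventh

The figures 7 5 3 indicate a seventh chord in root position.
In root position the bass is the root, so the root is G.
The chord tones are G, B, D, F#, giving G major seventh.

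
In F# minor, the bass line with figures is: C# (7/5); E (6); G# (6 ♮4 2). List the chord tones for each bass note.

C#, E, G#, B | E, G#, C# | G#, A, C, E

C# (7/5/3): C#, E, G#, B.
E (6/3): E, G#, C#.
G# (6/♮4/2): G#, A, C, E.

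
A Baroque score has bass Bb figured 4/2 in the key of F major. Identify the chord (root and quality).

C dominant seventh

The figures 4/2 indicate a seventh chord in third inversion.
In third inversion the root lies a second above the bass: a second above Bb in F major is C.
The chord tones are Bb, C, E, G, giving C dominant seventh.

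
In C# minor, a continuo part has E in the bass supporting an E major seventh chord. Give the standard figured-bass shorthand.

E is the root of E major seventh, so the chord is in root position.
A seventh chord in root position is figured 7/5/3, conventionally abbreviated 7.

7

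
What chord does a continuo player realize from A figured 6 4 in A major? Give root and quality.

The figures 6 4 indicate a triad in second inversion.
In second inversion the root lies a fourth above the bass: a fourth above A in A major is D.
The chord tones are A, D, F#, giving D major.

D major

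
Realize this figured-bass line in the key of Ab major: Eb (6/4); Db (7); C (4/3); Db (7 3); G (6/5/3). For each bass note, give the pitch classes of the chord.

Eb (6/4): Eb, Ab, C.
Db (7/5/3): Db, F, Ab, C.
C (6/4/3): C, Eb, F, Ab.
Db (7/5/3): Db, F, Ab, C.
G (6/5/3): G, Bb, Db, Eb.

Eb, Ab, C | Db, F, Ab, C | C, Eb, F, Ab | Db, F, Ab, C | G, Bb, Db, Eb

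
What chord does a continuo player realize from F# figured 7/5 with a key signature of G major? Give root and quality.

F# half-diminished seventh

The figures 7/5 indicate a seventh chord in root position.
In root position the bass is the root, so the root is F#.
The chord tones are F#, A, C, E, giving F# half-diminished seventh.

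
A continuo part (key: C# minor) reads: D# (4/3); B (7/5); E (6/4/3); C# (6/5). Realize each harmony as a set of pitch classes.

D#, F#, G#, B | B, D#, F#, A | E, G#, A, C# | C#, E, G#, A

D# (6/4/3): D#, F#, G#, B.
B (7/5/3): B, D#, F#, A.
E (6/4/3): E, G#, A, C#.
C# (6/5/3): C#, E, G#, A.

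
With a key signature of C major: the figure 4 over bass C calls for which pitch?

F

Counting 3 letter steps above C lands on F; in C major, that letter is F.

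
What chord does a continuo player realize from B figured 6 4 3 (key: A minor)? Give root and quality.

The figures 6 4 3 indicate a seventh chord in second inversion.
In second inversion the root lies a fourth above the bass: a fourth above B in A minor is E.
The chord tones are B, D, E, G, giving E minor seventh.

E minor seventh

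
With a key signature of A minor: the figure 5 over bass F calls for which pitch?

C

Counting 4 letter steps above F lands on C; in A minor, that letter is C.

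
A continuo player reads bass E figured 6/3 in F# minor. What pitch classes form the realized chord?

A third above E in this key is G#.
A sixth above E in this key is C#.
Together with the bass E, this spells C# minor in first inversion.

E, G#, C#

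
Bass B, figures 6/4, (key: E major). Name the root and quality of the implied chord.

E major

The figures 6/4 indicate a triad in second inversion.
In second inversion the root lies a fourth above the bass: a fourth above B in E major is E.
The chord tones are B, E, G#, giving E major.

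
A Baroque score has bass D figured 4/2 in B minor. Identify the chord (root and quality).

E minor seventh

The figures 4/2 indicate a seventh chord in third inversion.
In third inversion the root lies a second above the bass: a second above D in B minor is E.
The chord tones are D, E, G, B, giving E minor seventh.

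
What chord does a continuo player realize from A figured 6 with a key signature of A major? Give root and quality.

F# minor

The figures 6 indicate a triad in first inversion.
In first inversion the root lies a sixth above the bass: a sixth above A in A major is F#.
The chord tones are A, C#, F#, giving F# minor.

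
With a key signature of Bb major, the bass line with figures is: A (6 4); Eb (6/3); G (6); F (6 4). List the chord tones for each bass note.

A (6/4): A, D, F.
Eb (6/3): Eb, G, C.
G (6/3): G, Bb, Eb.
F (6/4): F, Bb, D.

A, D, F | Eb, G, C | G, Bb, Eb | F, Bb, D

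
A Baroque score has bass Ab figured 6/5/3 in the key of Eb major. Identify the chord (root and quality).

F minor seventh

The figures 6/5/3 indicate a seventh chord in first inversion.
In first inversion the root lies a sixth above the bass: a sixth above Ab in Eb major is F.
The chord tones are Ab, C, Eb, F, giving F minor seventh.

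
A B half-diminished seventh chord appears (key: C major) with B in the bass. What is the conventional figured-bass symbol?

B is the root of B half-diminished seventh, so the chord is in root position.
A seventh chord in root position is figured 7/5/3, conventionally abbreviated 7.

7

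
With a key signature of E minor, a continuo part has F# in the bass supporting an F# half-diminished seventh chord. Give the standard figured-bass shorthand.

F# is the root of F# half-diminished seventh, so the chord is in root position.
A seventh chord in root position is figured 7/5/3, conventionally abbreviated 7.

7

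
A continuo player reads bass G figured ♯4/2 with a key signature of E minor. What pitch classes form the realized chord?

The written figures ♯4/2 are shorthand for 6/4/2: the 6 is implied.
A second above G in this key is A.
A fourth above G in this key is C, raised to C# by the sharp.
A sixth above G in this key is E.
Together with the bass G, this spells A dominant seventh in third inversion.

G, A, C#, E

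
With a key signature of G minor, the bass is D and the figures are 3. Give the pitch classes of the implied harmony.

D, F, A

The written figures 3 are shorthand for 5/3: the 5 is implied.
A third above D in this key is F.
A fifth above D in this key is A.
Together with the bass D, this spells D minor in root position.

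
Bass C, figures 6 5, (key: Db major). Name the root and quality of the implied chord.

The figures 6 5 indicate a seventh chord in first inversion.
In first inversion the root lies a sixth above the bass: a sixth above C in Db major is Ab.
The chord tones are C, Eb, Gb, Ab, giving Ab dominant seventh.

Ab dominant seventh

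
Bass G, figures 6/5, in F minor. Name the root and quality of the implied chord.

Eb dominant seventh

The figures 6/5 indicate a seventh chord in first inversion.
In first inversion the root lies a sixth above the bass: a sixth above G in F minor is Eb.
The chord tones are G, Bb, Db, Eb, giving Eb dominant seventh.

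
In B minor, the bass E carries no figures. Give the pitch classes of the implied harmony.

An unfigured bass implies 5/3.
A third above E in this key is G.
A fifth above E in this key is B.
Together with the bass E, this spells E minor in root position.

E, G, B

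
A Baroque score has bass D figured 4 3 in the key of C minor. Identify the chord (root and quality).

G minor seventh

The figures 4 3 indicate a seventh chord in second inversion.
In second inversion the root lies a fourth above the bass: a fourth above D in C minor is G.
The chord tones are D, F, G, Bb, giving G minor seventh.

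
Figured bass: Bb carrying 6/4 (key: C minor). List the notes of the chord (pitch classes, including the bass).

A fourth above Bb in this key is Eb.
A sixth above Bb in this key is G.
Together with the bass Bb, this spells Eb major in second inversion.

Bb, Eb, G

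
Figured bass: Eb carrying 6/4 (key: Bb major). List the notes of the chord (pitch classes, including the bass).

Eb, A, C

A fourth above Eb in this key is A.
A sixth above Eb in this key is C.
Together with the bass Eb, this spells A diminished in second inversion.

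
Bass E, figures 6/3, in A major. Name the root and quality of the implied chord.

The figures 6/3 indicate a triad in first inversion.
In first inversion the root lies a sixth above the bass: a sixth above E in A major is C#.
The chord tones are E, G#, C#, giving C# minor.

C# minor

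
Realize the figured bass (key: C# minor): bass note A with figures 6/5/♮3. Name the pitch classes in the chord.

A, C, E, F#

A third above A in this key is C#, made natural (C) by the ♮ figure.
A fifth above A in this key is E.
A sixth above A in this key is F#.
Together with the bass A, this spells F# half-diminished seventh in first inversion.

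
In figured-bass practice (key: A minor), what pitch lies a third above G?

B

Counting 2 letter steps above G lands on B; in A minor, that letter is B.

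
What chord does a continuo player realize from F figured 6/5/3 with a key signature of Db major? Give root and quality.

The figures 6/5/3 indicate a seventh chord in first inversion.
In first inversion the root lies a sixth above the bass: a sixth above F in Db major is Db.
The chord tones are F, Ab, C, Db, giving Db major seventh.

Db major seventh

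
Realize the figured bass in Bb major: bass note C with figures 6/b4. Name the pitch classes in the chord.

A fourth above C in this key is F, lowered to Fb by the flat.
A sixth above C in this key is A.

C, Fb, A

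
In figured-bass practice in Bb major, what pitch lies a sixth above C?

Counting 5 letter steps above C lands on A; in Bb major, that letter is A.

A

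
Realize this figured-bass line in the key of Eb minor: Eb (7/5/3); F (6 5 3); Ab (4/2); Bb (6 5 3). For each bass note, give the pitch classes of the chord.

Eb (7/5/3): Eb, Gb, Bb, Db.
F (6/5/3): F, Ab, Cb, Db.
Ab (6/4/2): Ab, Bb, Db, F.
Bb (6/5/3): Bb, Db, F, Gb.

Eb, Gb, Bb, Db | F, Ab, Cb, Db | Ab, Bb, Db, F | Bb, Db, F, Gb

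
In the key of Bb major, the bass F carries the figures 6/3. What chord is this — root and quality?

D minor

The figures 6/3 indicate a triad in first inversion.
In first inversion the root lies a sixth above the bass: a sixth above F in Bb major is D.
The chord tones are F, A, D, giving D minor.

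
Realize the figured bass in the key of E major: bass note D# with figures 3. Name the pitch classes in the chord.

The written figures 3 are shorthand for 5/3: the 5 is implied.
A third above D# in this key is F#.
A fifth above D# in this key is A.
Together with the bass D#, this spells D# diminished in root position.

D#, F#, A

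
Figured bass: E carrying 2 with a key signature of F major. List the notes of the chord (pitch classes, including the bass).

E, F, A, C

The written figures 2 are shorthand for 6/4/2: the 6/4 are implied.
A second above E in this key is F.
A fourth above E in this key is A.
A sixth above E in this key is C.
Together with the bass E, this spells F major seventh in third inversion.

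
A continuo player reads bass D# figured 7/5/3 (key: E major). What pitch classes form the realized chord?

D#, F#, A, C#

A third above D# in this key is F#.
A fifth above D# in this key is A.
A seventh above D# in this key is C#.
Together with the bass D#, this spells D# half-diminished seventh in root position.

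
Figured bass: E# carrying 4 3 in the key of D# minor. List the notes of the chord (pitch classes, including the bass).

The written figures 4 3 are shorthand for 6/4/3: the 6 is implied.
A third above E# in this key is G#.
A fourth above E# in this key is A#.
A sixth above E# in this key is C#.
Together with the bass E#, this spells A# minor seventh in second inversion.

E#, G#, A#, C#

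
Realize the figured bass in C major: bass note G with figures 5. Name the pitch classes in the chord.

The written figures 5 are shorthand for 5/3: the 3 is implied.
A third above G in this key is B.
A fifth above G in this key is D.
Together with the bass G, this spells G major in root position.

G, B, D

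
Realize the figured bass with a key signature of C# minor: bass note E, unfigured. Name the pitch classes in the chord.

An unfigured bass implies 5/3.
A third above E in this key is G#.
A fifth above E in this key is B.
Together with the bass E, this spells E major in root position.

E, G#, B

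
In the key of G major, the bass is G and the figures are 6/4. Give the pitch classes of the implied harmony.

A fourth above G in this key is C.
A sixth above G in this key is E.
Together with the bass G, this spells C major in second inversion.

G, C, E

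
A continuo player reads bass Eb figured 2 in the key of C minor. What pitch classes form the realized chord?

Eb, F, Ab, C

The written figures 2 are shorthand for 6/4/2: the 6/4 are implied.
A second above Eb in this key is F.
A fourth above Eb in this key is Ab.
A sixth above Eb in this key is C.
Together with the bass Eb, this spells F minor seventh in third inversion.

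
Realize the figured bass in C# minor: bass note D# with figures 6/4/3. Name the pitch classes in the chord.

D#, F#, G#, B

A third above D# in this key is F#.
A fourth above D# in this key is G#.
A sixth above D# in this key is B.
Together with the bass D#, this spells G# minor seventh in second inversion.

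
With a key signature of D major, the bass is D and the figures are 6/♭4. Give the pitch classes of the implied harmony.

D, Gb, B

A fourth above D in this key is G, lowered to Gb by the flat.
A sixth above D in this key is B.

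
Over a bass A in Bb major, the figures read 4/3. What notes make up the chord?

The written figures 4/3 are shorthand for 6/4/3: the 6 is implied.
A third above A in this key is C.
A fourth above A in this key is D.
A sixth above A in this key is F.
Together with the bass A, this spells D minor seventh in second inversion.

A, C, D, F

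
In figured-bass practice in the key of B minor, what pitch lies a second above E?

F#

Counting 1 letter step above E lands on F; in B minor, that letter is F#.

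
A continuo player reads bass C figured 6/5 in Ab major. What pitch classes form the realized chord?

C, Eb, G, Ab

The written figures 6/5 are shorthand for 6/5/3: the 3 is implied.
A third above C in this key is Eb.
A fifth above C in this key is G.
A sixth above C in this key is Ab.
Together with the bass C, this spells Ab major seventh in first inversion.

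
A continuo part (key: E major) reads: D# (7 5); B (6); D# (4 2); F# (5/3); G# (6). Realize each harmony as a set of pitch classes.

D# (7/5/3): D#, F#, A, C#.
B (6/3): B, D#, G#.
D# (6/4/2): D#, E, G#, B.
F# (5/3): F#, A, C#.
G# (6/3): G#, B, E.

D#, F#, A, C# | B, D#, G# | D#, E, G#, B | F#, A, C# | G#, B, E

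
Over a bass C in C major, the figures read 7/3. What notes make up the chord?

C, E, G, B

The written figures 7/3 are shorthand for 7/5/3: the 5 is implied.
A third above C in this key is E.
A fifth above C in this key is G.
A seventh above C in this key is B.
Together with the bass C, this spells C major seventh in root position.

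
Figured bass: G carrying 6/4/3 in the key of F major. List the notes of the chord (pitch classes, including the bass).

G, Bb, C, E

A third above G in this key is Bb.
A fourth above G in this key is C.
A sixth above G in this key is E.
Together with the bass G, this spells C dominant seventh in second inversion.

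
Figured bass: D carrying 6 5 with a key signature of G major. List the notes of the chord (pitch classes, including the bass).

The written figures 6 5 are shorthand for 6/5/3: the 3 is implied.
A third above D in this key is F#.
A fifth above D in this key is A.
A sixth above D in this key is B.
Together with the bass D, this spells B minor seventh in first inversion.

D, F#, A, B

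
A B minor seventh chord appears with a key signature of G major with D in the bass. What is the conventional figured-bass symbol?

D is the third of B minor seventh, so the chord is in first inversion.
A seventh chord in first inversion is figured 6/5/3, conventionally abbreviated 6/5.

6/5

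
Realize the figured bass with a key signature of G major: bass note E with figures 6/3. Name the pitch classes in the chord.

E, G, C

A third above E in this key is G.
A sixth above E in this key is C.
Together with the bass E, this spells C major in first inversion.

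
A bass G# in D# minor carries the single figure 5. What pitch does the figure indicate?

Counting 4 letter steps above G# lands on D; in D# minor, that letter is D#.

D#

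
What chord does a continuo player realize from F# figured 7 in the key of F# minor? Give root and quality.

F# minor seventh

The figures 7 indicate a seventh chord in root position.
In root position the bass is the root, so the root is F#.
The chord tones are F#, A, C#, E, giving F# minor seventh.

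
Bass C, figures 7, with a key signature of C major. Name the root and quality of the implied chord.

The figures 7 indicate a seventh chord in root position.
In root position the bass is the root, so the root is C.
The chord tones are C, E, G, B, giving C major seventh.

C major seventh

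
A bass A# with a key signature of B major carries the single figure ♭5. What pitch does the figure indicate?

Eb

Counting 4 letter steps above A# lands on E; in B major, that letter is E.
The b5 figure lowers it a semitone, giving Eb.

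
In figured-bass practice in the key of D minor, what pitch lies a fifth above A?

Counting 4 letter steps above A lands on E; in D minor, that letter is E.

E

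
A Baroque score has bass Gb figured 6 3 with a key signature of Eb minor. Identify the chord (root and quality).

The figures 6 3 indicate a triad in first inversion.
In first inversion the root lies a sixth above the bass: a sixth above Gb in Eb minor is Eb.
The chord tones are Gb, Bb, Eb, giving Eb minor.

Eb minor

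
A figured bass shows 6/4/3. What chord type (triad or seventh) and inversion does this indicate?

Intervals of 6/4/3 above the bass form a seventh chord; the bass is the fifth, so this is second inversion.

seventh chord, second inversion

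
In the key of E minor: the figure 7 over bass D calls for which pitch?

C

Counting 6 letter steps above D lands on C; in E minor, that letter is C.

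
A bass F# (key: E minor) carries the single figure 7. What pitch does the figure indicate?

Counting 6 letter steps above F# lands on E; in E minor, that letter is E.

E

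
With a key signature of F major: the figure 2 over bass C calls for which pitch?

D

Counting 1 letter step above C lands on D; in F major, that letter is D.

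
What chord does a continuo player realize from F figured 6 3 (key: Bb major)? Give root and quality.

The figures 6 3 indicate a triad in first inversion.
In first inversion the root lies a sixth above the bass: a sixth above F in Bb major is D.
The chord tones are F, A, D, giving D minor.

D minor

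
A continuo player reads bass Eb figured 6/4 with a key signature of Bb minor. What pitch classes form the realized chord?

A fourth above Eb in this key is Ab.
A sixth above Eb in this key is C.
Together with the bass Eb, this spells Ab major in second inversion.

Eb, Ab, C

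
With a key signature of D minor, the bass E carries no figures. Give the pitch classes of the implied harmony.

An unfigured bass implies 5/3.
A third above E in this key is G.
A fifth above E in this key is Bb.
Together with the bass E, this spells E diminished in root position.

E, G, Bb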